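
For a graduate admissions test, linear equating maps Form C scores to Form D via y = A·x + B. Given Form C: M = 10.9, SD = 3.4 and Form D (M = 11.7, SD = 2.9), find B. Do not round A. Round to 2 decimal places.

2.40

A = SD_Y / SD_X = 2.9 / 3.4 = 0.852941
B = M_Y − A·M_X = 11.7 − 0.852941 × 10.9 = 2.40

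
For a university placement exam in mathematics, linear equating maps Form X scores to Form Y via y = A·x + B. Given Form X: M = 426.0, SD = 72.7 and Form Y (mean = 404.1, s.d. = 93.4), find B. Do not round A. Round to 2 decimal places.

A = SD_Y / SD_X = 93.4 / 72.7 = 1.284732
B = M_Y − A·M_X = 404.1 − 1.284732 × 426.0 = -143.20

-143.20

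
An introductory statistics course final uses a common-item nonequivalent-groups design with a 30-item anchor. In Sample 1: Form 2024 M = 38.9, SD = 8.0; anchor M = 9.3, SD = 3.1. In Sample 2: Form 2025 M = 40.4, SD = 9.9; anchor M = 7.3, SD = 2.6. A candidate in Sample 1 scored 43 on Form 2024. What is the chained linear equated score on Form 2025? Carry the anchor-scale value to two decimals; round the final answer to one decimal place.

54.1

Form 2024 → anchor (Sample 1): v = (3.1/8.0)(43 − 38.9) + 9.3 = 10.89
anchor → Form 2025 (Sample 2): y = (9.9/2.6)(10.89 − 7.3) + 40.4 = 54.1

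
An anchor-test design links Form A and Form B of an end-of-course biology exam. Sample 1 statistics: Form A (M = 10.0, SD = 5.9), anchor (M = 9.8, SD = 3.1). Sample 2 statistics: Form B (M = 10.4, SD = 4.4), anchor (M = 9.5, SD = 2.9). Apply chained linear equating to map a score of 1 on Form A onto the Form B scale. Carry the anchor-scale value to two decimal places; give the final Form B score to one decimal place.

3.7

Form A → anchor (Sample 1): v = (3.1/5.9)(1 − 10.0) + 9.8 = 5.07
anchor → Form B (Sample 2): y = (4.4/2.9)(5.07 − 9.5) + 10.4 = 3.7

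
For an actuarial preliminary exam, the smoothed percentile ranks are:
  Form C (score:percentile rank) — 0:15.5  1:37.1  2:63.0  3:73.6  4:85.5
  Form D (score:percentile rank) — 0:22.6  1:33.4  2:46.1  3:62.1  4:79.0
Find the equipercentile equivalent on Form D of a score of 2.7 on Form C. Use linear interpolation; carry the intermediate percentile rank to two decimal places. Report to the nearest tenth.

PR of 2.7 on Form C: 63.0 + (2.7 − 2)/(3 − 2) × (73.6 − 63.0) = 70.42
On Form D, PR 70.42 falls between score 3 (PR 62.1) and 4 (PR 79.0).
Interpolate: 3 + (70.42 − 62.1)/(79.0 − 62.1) × (4 − 3) = 3.5

3.5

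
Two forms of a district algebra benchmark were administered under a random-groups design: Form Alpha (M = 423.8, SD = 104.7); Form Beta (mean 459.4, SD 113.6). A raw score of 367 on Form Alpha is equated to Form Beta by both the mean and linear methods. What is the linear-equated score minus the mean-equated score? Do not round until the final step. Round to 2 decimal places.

-4.83

Mean-equated: 367 + (459.4 − 423.8) = 402.60
Linear-equated: (113.6/104.7)(367 − 423.8) + 459.4 = 397.772
Difference = 397.772 − 402.60 = -4.83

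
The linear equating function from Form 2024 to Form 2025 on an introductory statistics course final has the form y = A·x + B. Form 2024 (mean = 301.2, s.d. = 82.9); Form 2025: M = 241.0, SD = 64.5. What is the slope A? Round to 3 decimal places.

A = SD_Y / SD_X = 64.5 / 82.9 = 0.778

0.778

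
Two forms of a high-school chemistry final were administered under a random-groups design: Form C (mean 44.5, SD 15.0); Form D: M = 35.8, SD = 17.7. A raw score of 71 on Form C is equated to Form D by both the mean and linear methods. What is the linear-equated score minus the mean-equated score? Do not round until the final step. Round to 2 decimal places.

4.77

Mean-equated: 71 + (35.8 − 44.5) = 62.30
Linear-equated: (17.7/15.0)(71 − 44.5) + 35.8 = 67.070
Difference = 67.070 − 62.30 = 4.77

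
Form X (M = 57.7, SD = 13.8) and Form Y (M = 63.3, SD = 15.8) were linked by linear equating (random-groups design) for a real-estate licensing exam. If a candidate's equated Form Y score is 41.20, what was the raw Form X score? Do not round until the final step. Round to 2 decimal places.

Invert y = (SD_Y/SD_X)(x − M_X) + M_Y:
x = (SD_X/SD_Y)(y − M_Y) + M_X = (13.8/15.8)(41.20 − 63.3) + 57.7
x = 0.873418 × -22.100 + 57.7 = 38.40

38.40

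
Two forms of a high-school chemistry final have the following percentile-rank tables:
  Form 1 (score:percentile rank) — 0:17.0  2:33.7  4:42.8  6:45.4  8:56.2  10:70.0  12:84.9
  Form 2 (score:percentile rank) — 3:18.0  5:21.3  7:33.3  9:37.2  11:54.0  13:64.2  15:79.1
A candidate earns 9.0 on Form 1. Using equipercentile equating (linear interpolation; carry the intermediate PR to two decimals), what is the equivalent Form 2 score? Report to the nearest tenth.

PR of 9.0 on Form 1: 56.2 + (9.0 − 8)/(10 − 8) × (70.0 − 56.2) = 63.10
On Form 2, PR 63.10 falls between score 11 (PR 54.0) and 13 (PR 64.2).
Interpolate: 11 + (63.10 − 54.0)/(64.2 − 54.0) × (13 − 11) = 12.8

12.8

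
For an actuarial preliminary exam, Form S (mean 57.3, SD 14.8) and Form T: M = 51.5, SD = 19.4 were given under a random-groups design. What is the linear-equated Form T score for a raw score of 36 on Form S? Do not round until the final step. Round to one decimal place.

Linear equating: y = (SD_Y/SD_X)(x − M_X) + M_Y
y = (19.4/14.8)(36 − 57.3) + 51.5
y = 1.310811 × -21.3 + 51.5 = -27.9203 + 51.5 = 23.6

23.6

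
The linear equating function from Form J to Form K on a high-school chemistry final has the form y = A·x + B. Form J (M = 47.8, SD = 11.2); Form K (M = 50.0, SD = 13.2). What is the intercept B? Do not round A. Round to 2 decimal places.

-6.34

A = SD_Y / SD_X = 13.2 / 11.2 = 1.178571
B = M_Y − A·M_X = 50.0 − 1.178571 × 47.8 = -6.34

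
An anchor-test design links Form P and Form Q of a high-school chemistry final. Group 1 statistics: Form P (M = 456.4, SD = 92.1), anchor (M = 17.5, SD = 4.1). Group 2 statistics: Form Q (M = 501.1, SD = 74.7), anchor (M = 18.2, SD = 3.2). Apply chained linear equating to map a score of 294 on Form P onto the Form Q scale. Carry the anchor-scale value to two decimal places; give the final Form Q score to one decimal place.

316.0

Form P → anchor (Group 1): v = (4.1/92.1)(294 − 456.4) + 17.5 = 10.27
anchor → Form Q (Group 2): y = (74.7/3.2)(10.27 − 18.2) + 501.1 = 316.0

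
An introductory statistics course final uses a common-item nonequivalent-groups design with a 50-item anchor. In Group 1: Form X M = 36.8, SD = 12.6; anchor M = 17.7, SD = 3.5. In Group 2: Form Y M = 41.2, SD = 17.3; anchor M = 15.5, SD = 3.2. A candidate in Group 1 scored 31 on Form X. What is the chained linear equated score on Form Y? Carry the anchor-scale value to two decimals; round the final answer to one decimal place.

44.4

Form X → anchor (Group 1): v = (3.5/12.6)(31 − 36.8) + 17.7 = 16.09
anchor → Form Y (Group 2): y = (17.3/3.2)(16.09 − 15.5) + 41.2 = 44.4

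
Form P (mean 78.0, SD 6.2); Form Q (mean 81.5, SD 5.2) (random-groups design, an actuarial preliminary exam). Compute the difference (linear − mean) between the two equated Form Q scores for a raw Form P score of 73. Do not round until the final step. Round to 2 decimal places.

0.81

Mean-equated: 73 + (81.5 − 78.0) = 76.50
Linear-equated: (5.2/6.2)(73 − 78.0) + 81.5 = 77.306
Difference = 77.306 − 76.50 = 0.81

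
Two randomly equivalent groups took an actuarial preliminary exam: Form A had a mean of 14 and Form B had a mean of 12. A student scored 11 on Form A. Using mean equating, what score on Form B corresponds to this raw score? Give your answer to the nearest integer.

9

Mean equating: y = x + (M_Y − M_X) = 11 + (12 − 14) = 9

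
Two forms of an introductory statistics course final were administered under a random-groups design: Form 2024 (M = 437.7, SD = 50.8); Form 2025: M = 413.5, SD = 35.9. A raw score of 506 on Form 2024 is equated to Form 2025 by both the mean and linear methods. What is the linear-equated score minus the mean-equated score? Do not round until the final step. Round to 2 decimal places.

-20.03

Mean-equated: 506 + (413.5 − 437.7) = 481.80
Linear-equated: (35.9/50.8)(506 − 437.7) + 413.5 = 461.767
Difference = 461.767 − 481.80 = -20.03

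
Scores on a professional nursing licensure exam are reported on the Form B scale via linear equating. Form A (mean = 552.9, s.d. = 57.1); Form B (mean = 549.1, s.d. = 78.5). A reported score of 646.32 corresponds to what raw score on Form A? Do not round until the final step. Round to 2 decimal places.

623.62

Invert y = (SD_Y/SD_X)(x − M_X) + M_Y:
x = (SD_X/SD_Y)(y − M_Y) + M_X = (57.1/78.5)(646.32 − 549.1) + 552.9
x = 0.727389 × 97.220 + 552.9 = 623.62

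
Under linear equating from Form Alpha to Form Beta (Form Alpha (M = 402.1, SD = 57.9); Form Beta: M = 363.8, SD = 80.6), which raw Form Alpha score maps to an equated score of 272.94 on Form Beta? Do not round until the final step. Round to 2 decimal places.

336.83

Invert y = (SD_Y/SD_X)(x − M_X) + M_Y:
x = (SD_X/SD_Y)(y − M_Y) + M_X = (57.9/80.6)(272.94 − 363.8) + 402.1
x = 0.718362 × -90.860 + 402.1 = 336.83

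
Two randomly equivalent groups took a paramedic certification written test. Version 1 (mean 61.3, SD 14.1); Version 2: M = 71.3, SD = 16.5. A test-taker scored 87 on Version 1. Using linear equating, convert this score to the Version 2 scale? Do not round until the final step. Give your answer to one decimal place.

101.4

Linear equating: y = (SD_Y/SD_X)(x − M_X) + M_Y
y = (16.5/14.1)(87 − 61.3) + 71.3
y = 1.170213 × 25.7 + 71.3 = 30.0745 + 71.3 = 101.4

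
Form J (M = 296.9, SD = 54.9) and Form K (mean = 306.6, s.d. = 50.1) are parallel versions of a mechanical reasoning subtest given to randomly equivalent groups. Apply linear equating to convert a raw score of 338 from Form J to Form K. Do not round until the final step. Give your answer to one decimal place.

Linear equating: y = (SD_Y/SD_X)(x − M_X) + M_Y
y = (50.1/54.9)(338 − 296.9) + 306.6
y = 0.912568 × 41.1 + 306.6 = 37.5066 + 306.6 = 344.1

344.1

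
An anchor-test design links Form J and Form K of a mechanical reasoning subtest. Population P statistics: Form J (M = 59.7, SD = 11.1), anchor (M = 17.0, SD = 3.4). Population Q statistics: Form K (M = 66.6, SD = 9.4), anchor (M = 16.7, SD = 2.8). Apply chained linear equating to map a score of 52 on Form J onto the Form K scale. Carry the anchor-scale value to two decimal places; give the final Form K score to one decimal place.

Form J → anchor (Population P): v = (3.4/11.1)(52 − 59.7) + 17.0 = 14.64
anchor → Form K (Population Q): y = (9.4/2.8)(14.64 − 16.7) + 66.6 = 59.7

59.7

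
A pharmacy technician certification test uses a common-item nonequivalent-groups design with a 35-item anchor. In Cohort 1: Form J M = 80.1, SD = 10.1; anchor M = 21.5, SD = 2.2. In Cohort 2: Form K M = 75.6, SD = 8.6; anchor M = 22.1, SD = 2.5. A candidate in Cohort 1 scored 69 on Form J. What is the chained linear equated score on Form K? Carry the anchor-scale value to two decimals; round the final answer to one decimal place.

65.2

Form J → anchor (Cohort 1): v = (2.2/10.1)(69 − 80.1) + 21.5 = 19.08
anchor → Form K (Cohort 2): y = (8.6/2.5)(19.08 − 22.1) + 75.6 = 65.2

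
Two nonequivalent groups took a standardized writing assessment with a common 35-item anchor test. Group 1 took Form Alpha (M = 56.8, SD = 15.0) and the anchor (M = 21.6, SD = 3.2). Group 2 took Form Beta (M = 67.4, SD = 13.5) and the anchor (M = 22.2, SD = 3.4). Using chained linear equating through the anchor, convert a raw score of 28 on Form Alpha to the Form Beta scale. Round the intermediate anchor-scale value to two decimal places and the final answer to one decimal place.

40.6

Form Alpha → anchor (Group 1): v = (3.2/15.0)(28 − 56.8) + 21.6 = 15.46
anchor → Form Beta (Group 2): y = (13.5/3.4)(15.46 − 22.2) + 67.4 = 40.6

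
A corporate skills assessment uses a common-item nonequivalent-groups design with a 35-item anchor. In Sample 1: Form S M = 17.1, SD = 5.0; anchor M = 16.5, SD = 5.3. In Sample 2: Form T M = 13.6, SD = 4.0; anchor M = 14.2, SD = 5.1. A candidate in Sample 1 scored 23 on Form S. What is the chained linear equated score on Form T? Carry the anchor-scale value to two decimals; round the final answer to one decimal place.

20.3

Form S → anchor (Sample 1): v = (5.3/5.0)(23 − 17.1) + 16.5 = 22.75
anchor → Form T (Sample 2): y = (4.0/5.1)(22.75 − 14.2) + 13.6 = 20.3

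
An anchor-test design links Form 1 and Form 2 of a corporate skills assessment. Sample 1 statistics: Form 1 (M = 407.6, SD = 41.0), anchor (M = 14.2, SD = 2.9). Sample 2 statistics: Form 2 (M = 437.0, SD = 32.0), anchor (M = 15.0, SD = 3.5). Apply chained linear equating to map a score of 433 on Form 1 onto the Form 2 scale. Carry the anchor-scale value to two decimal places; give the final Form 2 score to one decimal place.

Form 1 → anchor (Sample 1): v = (2.9/41.0)(433 − 407.6) + 14.2 = 16.00
anchor → Form 2 (Sample 2): y = (32.0/3.5)(16.00 − 15.0) + 437.0 = 446.1

446.1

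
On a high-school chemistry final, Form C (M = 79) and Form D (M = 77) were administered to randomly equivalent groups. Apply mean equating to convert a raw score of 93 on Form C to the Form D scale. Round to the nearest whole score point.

91

Mean equating: y = x + (M_Y − M_X) = 93 + (77 − 79) = 91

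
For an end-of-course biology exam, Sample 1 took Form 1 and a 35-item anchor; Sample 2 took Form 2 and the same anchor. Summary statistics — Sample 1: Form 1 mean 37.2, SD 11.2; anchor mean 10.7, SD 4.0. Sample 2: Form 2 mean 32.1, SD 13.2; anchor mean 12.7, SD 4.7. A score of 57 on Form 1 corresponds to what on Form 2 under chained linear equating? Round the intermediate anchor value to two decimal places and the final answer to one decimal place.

Form 1 → anchor (Sample 1): v = (4.0/11.2)(57 − 37.2) + 10.7 = 17.77
anchor → Form 2 (Sample 2): y = (13.2/4.7)(17.77 − 12.7) + 32.1 = 46.3

46.3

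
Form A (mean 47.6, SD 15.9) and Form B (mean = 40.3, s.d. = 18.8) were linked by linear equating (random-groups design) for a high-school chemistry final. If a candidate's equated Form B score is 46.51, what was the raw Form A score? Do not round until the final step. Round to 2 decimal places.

52.85

Invert y = (SD_Y/SD_X)(x − M_X) + M_Y:
x = (SD_X/SD_Y)(y − M_Y) + M_X = (15.9/18.8)(46.51 − 40.3) + 47.6
x = 0.845745 × 6.210 + 47.6 = 52.85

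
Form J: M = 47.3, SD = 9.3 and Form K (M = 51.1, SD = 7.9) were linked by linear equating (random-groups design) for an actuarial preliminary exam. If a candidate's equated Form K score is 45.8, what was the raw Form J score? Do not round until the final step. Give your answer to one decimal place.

41.1

Invert y = (SD_Y/SD_X)(x − M_X) + M_Y:
x = (SD_X/SD_Y)(y − M_Y) + M_X = (9.3/7.9)(45.8 − 51.1) + 47.3
x = 1.177215 × -5.300 + 47.3 = 41.1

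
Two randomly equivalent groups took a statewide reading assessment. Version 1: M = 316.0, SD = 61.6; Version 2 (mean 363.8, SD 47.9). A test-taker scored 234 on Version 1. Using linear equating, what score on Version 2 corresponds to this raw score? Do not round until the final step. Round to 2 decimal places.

300.04

Linear equating: y = (SD_Y/SD_X)(x − M_X) + M_Y
y = (47.9/61.6)(234 − 316.0) + 363.8
y = 0.777597 × -82.0 + 363.8 = -63.7630 + 363.8 = 300.04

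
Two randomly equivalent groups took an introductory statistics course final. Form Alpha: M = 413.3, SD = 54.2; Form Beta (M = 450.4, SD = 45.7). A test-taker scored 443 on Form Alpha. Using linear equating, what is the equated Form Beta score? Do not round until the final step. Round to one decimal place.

475.4

Linear equating: y = (SD_Y/SD_X)(x − M_X) + M_Y
y = (45.7/54.2)(443 − 413.3) + 450.4
y = 0.843173 × 29.7 + 450.4 = 25.0423 + 450.4 = 475.4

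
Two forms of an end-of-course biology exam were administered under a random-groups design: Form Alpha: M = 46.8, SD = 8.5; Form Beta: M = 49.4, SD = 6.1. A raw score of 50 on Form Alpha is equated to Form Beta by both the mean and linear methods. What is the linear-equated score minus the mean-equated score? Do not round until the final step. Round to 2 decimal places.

-0.90

Mean-equated: 50 + (49.4 − 46.8) = 52.60
Linear-equated: (6.1/8.5)(50 − 46.8) + 49.4 = 51.696
Difference = 51.696 − 52.60 = -0.90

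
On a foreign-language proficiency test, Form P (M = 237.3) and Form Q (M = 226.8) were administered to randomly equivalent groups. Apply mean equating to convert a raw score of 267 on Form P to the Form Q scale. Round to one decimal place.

256.5

Mean equating: y = x + (M_Y − M_X) = 267 + (226.8 − 237.3) = 256.5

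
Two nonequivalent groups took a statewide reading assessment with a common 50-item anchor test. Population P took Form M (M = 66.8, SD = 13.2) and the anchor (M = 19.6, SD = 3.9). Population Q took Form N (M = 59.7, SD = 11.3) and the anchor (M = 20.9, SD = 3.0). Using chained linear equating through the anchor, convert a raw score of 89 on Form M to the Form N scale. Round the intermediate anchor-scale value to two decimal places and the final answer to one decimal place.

79.5

Form M → anchor (Population P): v = (3.9/13.2)(89 − 66.8) + 19.6 = 26.16
anchor → Form N (Population Q): y = (11.3/3.0)(26.16 − 20.9) + 59.7 = 79.5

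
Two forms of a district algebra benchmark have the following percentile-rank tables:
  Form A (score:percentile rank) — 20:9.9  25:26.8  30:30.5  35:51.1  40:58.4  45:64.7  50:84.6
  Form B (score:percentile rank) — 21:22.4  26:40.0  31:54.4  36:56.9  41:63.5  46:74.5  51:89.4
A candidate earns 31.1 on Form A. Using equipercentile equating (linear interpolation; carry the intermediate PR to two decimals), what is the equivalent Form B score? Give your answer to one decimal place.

PR of 31.1 on Form A: 30.5 + (31.1 − 30)/(35 − 30) × (51.1 − 30.5) = 35.03
On Form B, PR 35.03 falls between score 21 (PR 22.4) and 26 (PR 40.0).
Interpolate: 21 + (35.03 − 22.4)/(40.0 − 22.4) × (26 − 21) = 24.6

24.6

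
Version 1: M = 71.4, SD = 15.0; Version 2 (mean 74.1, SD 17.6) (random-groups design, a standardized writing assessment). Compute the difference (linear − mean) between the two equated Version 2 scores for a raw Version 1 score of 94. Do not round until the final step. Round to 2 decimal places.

3.92

Mean-equated: 94 + (74.1 − 71.4) = 96.70
Linear-equated: (17.6/15.0)(94 − 71.4) + 74.1 = 100.617
Difference = 100.617 − 96.70 = 3.92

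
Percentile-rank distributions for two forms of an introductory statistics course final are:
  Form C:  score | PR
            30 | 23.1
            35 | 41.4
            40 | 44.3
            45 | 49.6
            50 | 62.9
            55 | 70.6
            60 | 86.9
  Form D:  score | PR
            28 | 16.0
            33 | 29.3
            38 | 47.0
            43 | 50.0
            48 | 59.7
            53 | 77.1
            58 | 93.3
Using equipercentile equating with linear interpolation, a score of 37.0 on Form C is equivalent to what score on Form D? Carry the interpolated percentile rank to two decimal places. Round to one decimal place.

PR of 37.0 on Form C: 41.4 + (37.0 − 35)/(40 − 35) × (44.3 − 41.4) = 42.56
On Form D, PR 42.56 falls between score 33 (PR 29.3) and 38 (PR 47.0).
Interpolate: 33 + (42.56 − 29.3)/(47.0 − 29.3) × (38 − 33) = 36.7

36.7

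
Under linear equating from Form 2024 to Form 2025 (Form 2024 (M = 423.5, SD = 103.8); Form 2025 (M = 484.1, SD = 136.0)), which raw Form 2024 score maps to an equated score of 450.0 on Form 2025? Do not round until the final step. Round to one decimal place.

Invert y = (SD_Y/SD_X)(x − M_X) + M_Y:
x = (SD_X/SD_Y)(y − M_Y) + M_X = (103.8/136.0)(450.0 − 484.1) + 423.5
x = 0.763235 × -34.100 + 423.5 = 397.5

397.5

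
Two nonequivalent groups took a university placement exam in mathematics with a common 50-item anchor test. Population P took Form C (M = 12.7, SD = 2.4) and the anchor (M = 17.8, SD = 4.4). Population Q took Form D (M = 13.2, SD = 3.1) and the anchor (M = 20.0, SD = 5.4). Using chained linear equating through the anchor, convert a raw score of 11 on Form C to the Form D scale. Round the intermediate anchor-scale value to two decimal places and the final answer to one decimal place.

Form C → anchor (Population P): v = (4.4/2.4)(11 − 12.7) + 17.8 = 14.68
anchor → Form D (Population Q): y = (3.1/5.4)(14.68 − 20.0) + 13.2 = 10.1

10.1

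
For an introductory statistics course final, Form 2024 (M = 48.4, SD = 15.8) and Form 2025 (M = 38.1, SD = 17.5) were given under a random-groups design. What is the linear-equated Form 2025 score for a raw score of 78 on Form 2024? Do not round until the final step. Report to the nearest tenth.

70.9

Linear equating: y = (SD_Y/SD_X)(x − M_X) + M_Y
y = (17.5/15.8)(78 − 48.4) + 38.1
y = 1.107595 × 29.6 + 38.1 = 32.7848 + 38.1 = 70.9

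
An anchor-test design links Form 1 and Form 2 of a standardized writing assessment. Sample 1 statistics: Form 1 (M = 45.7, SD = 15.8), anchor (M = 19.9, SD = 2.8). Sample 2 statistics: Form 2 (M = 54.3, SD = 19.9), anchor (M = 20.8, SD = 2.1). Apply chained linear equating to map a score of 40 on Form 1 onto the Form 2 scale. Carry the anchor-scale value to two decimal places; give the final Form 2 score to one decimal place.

36.2

Form 1 → anchor (Sample 1): v = (2.8/15.8)(40 − 45.7) + 19.9 = 18.89
anchor → Form 2 (Sample 2): y = (19.9/2.1)(18.89 − 20.8) + 54.3 = 36.2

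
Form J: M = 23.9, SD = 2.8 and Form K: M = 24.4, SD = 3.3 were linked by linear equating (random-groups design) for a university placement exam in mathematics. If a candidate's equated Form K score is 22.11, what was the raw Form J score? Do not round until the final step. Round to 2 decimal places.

21.96

Invert y = (SD_Y/SD_X)(x − M_X) + M_Y:
x = (SD_X/SD_Y)(y − M_Y) + M_X = (2.8/3.3)(22.11 − 24.4) + 23.9
x = 0.848485 × -2.290 + 23.9 = 21.96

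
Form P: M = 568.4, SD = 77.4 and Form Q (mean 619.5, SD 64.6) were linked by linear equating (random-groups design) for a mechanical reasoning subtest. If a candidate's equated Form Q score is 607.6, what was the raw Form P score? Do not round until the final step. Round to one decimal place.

554.1

Invert y = (SD_Y/SD_X)(x − M_X) + M_Y:
x = (SD_X/SD_Y)(y − M_Y) + M_X = (77.4/64.6)(607.6 − 619.5) + 568.4
x = 1.198142 × -11.900 + 568.4 = 554.1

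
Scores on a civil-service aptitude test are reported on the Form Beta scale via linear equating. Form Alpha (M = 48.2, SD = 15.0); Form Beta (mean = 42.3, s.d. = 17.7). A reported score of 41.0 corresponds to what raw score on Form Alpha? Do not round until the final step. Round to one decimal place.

47.1

Invert y = (SD_Y/SD_X)(x − M_X) + M_Y:
x = (SD_X/SD_Y)(y − M_Y) + M_X = (15.0/17.7)(41.0 − 42.3) + 48.2
x = 0.847458 × -1.300 + 48.2 = 47.1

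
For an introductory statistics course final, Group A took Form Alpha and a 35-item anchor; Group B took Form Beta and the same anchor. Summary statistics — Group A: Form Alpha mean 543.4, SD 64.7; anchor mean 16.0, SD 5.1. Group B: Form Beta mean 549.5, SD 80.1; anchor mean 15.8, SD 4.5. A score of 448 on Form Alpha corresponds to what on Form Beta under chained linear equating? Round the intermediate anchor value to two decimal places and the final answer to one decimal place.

Form Alpha → anchor (Group A): v = (5.1/64.7)(448 − 543.4) + 16.0 = 8.48
anchor → Form Beta (Group B): y = (80.1/4.5)(8.48 − 15.8) + 549.5 = 419.2

419.2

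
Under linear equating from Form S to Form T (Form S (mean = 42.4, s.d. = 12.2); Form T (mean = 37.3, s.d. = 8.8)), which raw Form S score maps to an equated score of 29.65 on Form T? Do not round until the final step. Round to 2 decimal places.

Invert y = (SD_Y/SD_X)(x − M_X) + M_Y:
x = (SD_X/SD_Y)(y − M_Y) + M_X = (12.2/8.8)(29.65 − 37.3) + 42.4
x = 1.386364 × -7.650 + 42.4 = 31.79

31.79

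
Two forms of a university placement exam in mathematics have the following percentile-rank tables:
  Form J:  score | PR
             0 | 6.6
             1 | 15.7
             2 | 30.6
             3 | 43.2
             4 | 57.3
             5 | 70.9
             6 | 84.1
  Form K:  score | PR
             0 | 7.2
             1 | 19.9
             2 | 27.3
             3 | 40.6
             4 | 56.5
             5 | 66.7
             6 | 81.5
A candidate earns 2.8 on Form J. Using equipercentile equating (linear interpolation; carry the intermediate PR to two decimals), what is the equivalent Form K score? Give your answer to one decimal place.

PR of 2.8 on Form J: 30.6 + (2.8 − 2)/(3 − 2) × (43.2 − 30.6) = 40.68
On Form K, PR 40.68 falls between score 3 (PR 40.6) and 4 (PR 56.5).
Interpolate: 3 + (40.68 − 40.6)/(56.5 − 40.6) × (4 − 3) = 3.0

3.0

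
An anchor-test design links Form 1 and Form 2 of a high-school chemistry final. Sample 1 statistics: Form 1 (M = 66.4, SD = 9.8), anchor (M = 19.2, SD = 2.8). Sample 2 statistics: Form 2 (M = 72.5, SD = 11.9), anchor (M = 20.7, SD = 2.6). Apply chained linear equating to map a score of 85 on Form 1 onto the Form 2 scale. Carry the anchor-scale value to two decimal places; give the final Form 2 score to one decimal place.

89.9

Form 1 → anchor (Sample 1): v = (2.8/9.8)(85 − 66.4) + 19.2 = 24.51
anchor → Form 2 (Sample 2): y = (11.9/2.6)(24.51 − 20.7) + 72.5 = 89.9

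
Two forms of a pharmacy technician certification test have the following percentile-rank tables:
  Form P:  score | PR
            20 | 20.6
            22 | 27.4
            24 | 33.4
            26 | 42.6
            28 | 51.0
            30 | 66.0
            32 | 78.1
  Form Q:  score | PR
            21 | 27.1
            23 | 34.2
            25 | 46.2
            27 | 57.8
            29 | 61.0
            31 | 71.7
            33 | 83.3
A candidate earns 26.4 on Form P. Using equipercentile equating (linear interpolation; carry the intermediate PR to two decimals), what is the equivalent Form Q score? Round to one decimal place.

24.7

PR of 26.4 on Form P: 42.6 + (26.4 − 26)/(28 − 26) × (51.0 − 42.6) = 44.28
On Form Q, PR 44.28 falls between score 23 (PR 34.2) and 25 (PR 46.2).
Interpolate: 23 + (44.28 − 34.2)/(46.2 − 34.2) × (25 − 23) = 24.7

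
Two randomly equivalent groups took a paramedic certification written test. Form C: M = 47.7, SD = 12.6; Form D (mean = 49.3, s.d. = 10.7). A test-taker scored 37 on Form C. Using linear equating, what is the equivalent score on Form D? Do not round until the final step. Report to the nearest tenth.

Linear equating: y = (SD_Y/SD_X)(x − M_X) + M_Y
y = (10.7/12.6)(37 − 47.7) + 49.3
y = 0.849206 × -10.7 + 49.3 = -9.0865 + 49.3 = 40.2

40.2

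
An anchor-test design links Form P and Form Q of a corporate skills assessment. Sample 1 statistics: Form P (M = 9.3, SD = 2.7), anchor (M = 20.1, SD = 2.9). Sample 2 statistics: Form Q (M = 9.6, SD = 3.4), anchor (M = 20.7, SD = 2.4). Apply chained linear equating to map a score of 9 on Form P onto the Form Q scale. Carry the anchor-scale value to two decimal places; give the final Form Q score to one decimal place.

8.3

Form P → anchor (Sample 1): v = (2.9/2.7)(9 − 9.3) + 20.1 = 19.78
anchor → Form Q (Sample 2): y = (3.4/2.4)(19.78 − 20.7) + 9.6 = 8.3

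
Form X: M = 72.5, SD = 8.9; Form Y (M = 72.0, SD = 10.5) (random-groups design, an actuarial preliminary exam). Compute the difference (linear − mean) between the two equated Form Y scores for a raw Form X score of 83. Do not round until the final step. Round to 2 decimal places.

Mean-equated: 83 + (72.0 − 72.5) = 82.50
Linear-equated: (10.5/8.9)(83 − 72.5) + 72.0 = 84.388
Difference = 84.388 − 82.50 = 1.89

1.89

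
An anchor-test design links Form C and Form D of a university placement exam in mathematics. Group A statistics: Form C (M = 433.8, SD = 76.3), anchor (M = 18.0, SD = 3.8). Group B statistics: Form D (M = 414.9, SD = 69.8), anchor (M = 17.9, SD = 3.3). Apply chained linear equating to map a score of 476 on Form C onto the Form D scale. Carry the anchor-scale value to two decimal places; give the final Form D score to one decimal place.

461.4

Form C → anchor (Group A): v = (3.8/76.3)(476 − 433.8) + 18.0 = 20.10
anchor → Form D (Group B): y = (69.8/3.3)(20.10 − 17.9) + 414.9 = 461.4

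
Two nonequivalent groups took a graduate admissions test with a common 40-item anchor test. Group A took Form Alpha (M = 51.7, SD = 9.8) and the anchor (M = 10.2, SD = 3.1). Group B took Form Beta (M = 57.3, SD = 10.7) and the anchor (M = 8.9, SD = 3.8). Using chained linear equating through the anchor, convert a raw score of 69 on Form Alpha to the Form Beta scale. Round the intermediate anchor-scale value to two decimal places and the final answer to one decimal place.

76.4

Form Alpha → anchor (Group A): v = (3.1/9.8)(69 − 51.7) + 10.2 = 15.67
anchor → Form Beta (Group B): y = (10.7/3.8)(15.67 − 8.9) + 57.3 = 76.4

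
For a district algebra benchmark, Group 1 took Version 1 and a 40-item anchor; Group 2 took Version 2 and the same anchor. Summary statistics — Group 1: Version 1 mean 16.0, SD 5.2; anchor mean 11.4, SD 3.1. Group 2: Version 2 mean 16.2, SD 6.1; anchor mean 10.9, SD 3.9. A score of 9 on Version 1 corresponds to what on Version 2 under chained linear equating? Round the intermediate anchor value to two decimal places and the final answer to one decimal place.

10.5

Version 1 → anchor (Group 1): v = (3.1/5.2)(9 − 16.0) + 11.4 = 7.23
anchor → Version 2 (Group 2): y = (6.1/3.9)(7.23 − 10.9) + 16.2 = 10.5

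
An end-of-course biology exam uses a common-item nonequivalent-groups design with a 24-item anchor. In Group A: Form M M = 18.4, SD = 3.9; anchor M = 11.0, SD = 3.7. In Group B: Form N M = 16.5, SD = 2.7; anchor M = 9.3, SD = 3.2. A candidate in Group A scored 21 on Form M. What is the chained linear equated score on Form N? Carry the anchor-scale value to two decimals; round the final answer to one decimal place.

Form M → anchor (Group A): v = (3.7/3.9)(21 − 18.4) + 11.0 = 13.47
anchor → Form N (Group B): y = (2.7/3.2)(13.47 − 9.3) + 16.5 = 20.0

20.0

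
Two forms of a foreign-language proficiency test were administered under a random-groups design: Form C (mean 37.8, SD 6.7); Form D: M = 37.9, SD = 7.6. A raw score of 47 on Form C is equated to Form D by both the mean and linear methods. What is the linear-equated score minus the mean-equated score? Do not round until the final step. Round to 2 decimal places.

Mean-equated: 47 + (37.9 − 37.8) = 47.10
Linear-equated: (7.6/6.7)(47 − 37.8) + 37.9 = 48.336
Difference = 48.336 − 47.10 = 1.24

1.24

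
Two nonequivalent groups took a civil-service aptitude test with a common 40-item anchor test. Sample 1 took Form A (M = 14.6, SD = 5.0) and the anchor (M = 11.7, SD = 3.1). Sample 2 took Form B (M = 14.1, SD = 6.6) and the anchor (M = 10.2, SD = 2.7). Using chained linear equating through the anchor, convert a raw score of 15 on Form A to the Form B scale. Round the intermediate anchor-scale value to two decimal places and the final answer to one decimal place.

18.4

Form A → anchor (Sample 1): v = (3.1/5.0)(15 − 14.6) + 11.7 = 11.95
anchor → Form B (Sample 2): y = (6.6/2.7)(11.95 − 10.2) + 14.1 = 18.4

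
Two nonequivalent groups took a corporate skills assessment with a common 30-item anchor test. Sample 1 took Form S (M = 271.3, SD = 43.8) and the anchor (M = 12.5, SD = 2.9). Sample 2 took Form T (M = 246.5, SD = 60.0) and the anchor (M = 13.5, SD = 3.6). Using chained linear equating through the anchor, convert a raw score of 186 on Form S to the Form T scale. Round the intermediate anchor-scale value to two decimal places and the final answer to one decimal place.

135.7

Form S → anchor (Sample 1): v = (2.9/43.8)(186 − 271.3) + 12.5 = 6.85
anchor → Form T (Sample 2): y = (60.0/3.6)(6.85 − 13.5) + 246.5 = 135.7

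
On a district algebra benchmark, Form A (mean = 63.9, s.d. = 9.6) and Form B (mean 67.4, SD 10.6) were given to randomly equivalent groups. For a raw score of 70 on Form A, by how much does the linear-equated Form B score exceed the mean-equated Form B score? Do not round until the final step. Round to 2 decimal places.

0.64

Mean-equated: 70 + (67.4 − 63.9) = 73.50
Linear-equated: (10.6/9.6)(70 − 63.9) + 67.4 = 74.135
Difference = 74.135 − 73.50 = 0.64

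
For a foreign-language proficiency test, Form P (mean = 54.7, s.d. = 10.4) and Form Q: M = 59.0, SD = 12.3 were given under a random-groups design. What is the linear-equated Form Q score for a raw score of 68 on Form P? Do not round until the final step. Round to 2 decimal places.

Linear equating: y = (SD_Y/SD_X)(x − M_X) + M_Y
y = (12.3/10.4)(68 − 54.7) + 59.0
y = 1.182692 × 13.3 + 59.0 = 15.7298 + 59.0 = 74.73

74.73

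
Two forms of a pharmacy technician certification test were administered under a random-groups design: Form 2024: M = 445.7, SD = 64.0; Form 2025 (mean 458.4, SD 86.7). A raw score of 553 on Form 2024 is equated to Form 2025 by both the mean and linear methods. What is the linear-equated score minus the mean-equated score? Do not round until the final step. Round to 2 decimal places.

38.06

Mean-equated: 553 + (458.4 − 445.7) = 565.70
Linear-equated: (86.7/64.0)(553 − 445.7) + 458.4 = 603.758
Difference = 603.758 − 565.70 = 38.06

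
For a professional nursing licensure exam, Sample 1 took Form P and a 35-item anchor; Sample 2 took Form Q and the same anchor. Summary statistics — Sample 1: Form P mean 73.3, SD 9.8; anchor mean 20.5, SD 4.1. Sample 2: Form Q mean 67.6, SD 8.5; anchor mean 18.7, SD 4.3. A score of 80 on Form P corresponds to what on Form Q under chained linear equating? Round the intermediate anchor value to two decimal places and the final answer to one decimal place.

76.7

Form P → anchor (Sample 1): v = (4.1/9.8)(80 − 73.3) + 20.5 = 23.30
anchor → Form Q (Sample 2): y = (8.5/4.3)(23.30 − 18.7) + 67.6 = 76.7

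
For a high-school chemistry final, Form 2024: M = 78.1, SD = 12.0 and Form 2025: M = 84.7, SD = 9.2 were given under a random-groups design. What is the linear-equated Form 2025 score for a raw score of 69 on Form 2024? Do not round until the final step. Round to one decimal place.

Linear equating: y = (SD_Y/SD_X)(x − M_X) + M_Y
y = (9.2/12.0)(69 − 78.1) + 84.7
y = 0.766667 × -9.1 + 84.7 = -6.9767 + 84.7 = 77.7

77.7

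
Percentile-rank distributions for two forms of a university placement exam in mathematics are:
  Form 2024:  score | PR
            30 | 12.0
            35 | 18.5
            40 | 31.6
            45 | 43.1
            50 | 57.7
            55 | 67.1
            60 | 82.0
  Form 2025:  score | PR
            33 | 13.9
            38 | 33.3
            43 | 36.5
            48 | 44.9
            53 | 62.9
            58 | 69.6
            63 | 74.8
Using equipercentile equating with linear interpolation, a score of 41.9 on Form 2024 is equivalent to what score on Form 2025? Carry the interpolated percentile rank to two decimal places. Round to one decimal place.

42.2

PR of 41.9 on Form 2024: 31.6 + (41.9 − 40)/(45 − 40) × (43.1 − 31.6) = 35.97
On Form 2025, PR 35.97 falls between score 38 (PR 33.3) and 43 (PR 36.5).
Interpolate: 38 + (35.97 − 33.3)/(36.5 − 33.3) × (43 − 38) = 42.2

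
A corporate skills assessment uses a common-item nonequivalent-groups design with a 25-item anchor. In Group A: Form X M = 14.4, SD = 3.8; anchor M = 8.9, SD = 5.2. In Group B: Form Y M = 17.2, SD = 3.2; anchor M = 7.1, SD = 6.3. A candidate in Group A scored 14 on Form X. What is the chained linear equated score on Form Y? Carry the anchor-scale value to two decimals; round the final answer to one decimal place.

17.8

Form X → anchor (Group A): v = (5.2/3.8)(14 − 14.4) + 8.9 = 8.35
anchor → Form Y (Group B): y = (3.2/6.3)(8.35 − 7.1) + 17.2 = 17.8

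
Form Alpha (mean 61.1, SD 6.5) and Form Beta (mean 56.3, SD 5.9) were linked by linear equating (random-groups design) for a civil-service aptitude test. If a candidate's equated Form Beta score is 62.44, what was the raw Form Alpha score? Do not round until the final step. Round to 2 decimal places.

67.86

Invert y = (SD_Y/SD_X)(x − M_X) + M_Y:
x = (SD_X/SD_Y)(y − M_Y) + M_X = (6.5/5.9)(62.44 − 56.3) + 61.1
x = 1.101695 × 6.140 + 61.1 = 67.86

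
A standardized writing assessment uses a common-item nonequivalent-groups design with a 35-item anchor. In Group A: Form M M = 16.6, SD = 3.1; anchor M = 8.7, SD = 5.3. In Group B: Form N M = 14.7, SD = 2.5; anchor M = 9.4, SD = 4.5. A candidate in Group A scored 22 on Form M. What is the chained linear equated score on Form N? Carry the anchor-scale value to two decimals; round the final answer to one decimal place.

19.4

Form M → anchor (Group A): v = (5.3/3.1)(22 − 16.6) + 8.7 = 17.93
anchor → Form N (Group B): y = (2.5/4.5)(17.93 − 9.4) + 14.7 = 19.4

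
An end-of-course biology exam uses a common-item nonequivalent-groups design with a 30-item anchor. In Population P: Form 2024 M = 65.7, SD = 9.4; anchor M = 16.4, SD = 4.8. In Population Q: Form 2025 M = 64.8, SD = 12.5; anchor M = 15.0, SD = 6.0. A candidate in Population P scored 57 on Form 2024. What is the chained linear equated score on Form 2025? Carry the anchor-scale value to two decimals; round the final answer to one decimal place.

58.5

Form 2024 → anchor (Population P): v = (4.8/9.4)(57 − 65.7) + 16.4 = 11.96
anchor → Form 2025 (Population Q): y = (12.5/6.0)(11.96 − 15.0) + 64.8 = 58.5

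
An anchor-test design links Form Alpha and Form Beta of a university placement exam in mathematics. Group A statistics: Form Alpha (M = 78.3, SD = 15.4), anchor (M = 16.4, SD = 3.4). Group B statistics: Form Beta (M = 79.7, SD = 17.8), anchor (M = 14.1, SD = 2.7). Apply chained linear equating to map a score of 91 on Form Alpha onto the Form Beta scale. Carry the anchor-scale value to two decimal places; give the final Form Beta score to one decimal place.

Form Alpha → anchor (Group A): v = (3.4/15.4)(91 − 78.3) + 16.4 = 19.20
anchor → Form Beta (Group B): y = (17.8/2.7)(19.20 − 14.1) + 79.7 = 113.3

113.3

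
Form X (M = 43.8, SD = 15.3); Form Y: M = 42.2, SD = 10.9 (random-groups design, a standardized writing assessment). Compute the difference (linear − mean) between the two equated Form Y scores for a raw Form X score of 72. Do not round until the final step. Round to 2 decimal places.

-8.11

Mean-equated: 72 + (42.2 − 43.8) = 70.40
Linear-equated: (10.9/15.3)(72 − 43.8) + 42.2 = 62.290
Difference = 62.290 − 70.40 = -8.11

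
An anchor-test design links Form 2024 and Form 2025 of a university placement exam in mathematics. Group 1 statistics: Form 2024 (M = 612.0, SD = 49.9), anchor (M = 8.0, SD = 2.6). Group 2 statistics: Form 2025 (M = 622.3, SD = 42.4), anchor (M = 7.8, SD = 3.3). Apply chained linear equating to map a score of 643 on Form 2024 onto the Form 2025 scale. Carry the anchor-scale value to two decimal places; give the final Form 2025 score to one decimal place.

645.7

Form 2024 → anchor (Group 1): v = (2.6/49.9)(643 − 612.0) + 8.0 = 9.62
anchor → Form 2025 (Group 2): y = (42.4/3.3)(9.62 − 7.8) + 622.3 = 645.7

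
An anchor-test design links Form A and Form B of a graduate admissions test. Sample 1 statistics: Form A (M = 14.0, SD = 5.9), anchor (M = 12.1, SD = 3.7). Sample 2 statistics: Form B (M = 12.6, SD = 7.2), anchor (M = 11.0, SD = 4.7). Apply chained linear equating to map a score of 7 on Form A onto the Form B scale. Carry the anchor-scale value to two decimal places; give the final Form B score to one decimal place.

7.6

Form A → anchor (Sample 1): v = (3.7/5.9)(7 − 14.0) + 12.1 = 7.71
anchor → Form B (Sample 2): y = (7.2/4.7)(7.71 − 11.0) + 12.6 = 7.6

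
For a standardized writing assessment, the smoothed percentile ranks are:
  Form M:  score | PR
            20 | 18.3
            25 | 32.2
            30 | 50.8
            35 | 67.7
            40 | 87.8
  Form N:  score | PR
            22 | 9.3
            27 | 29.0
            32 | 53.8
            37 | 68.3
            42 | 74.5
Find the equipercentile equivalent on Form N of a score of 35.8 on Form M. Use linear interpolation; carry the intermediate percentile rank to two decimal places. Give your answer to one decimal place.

PR of 35.8 on Form M: 67.7 + (35.8 − 35)/(40 − 35) × (87.8 − 67.7) = 70.92
On Form N, PR 70.92 falls between score 37 (PR 68.3) and 42 (PR 74.5).
Interpolate: 37 + (70.92 − 68.3)/(74.5 − 68.3) × (42 − 37) = 39.1

39.1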